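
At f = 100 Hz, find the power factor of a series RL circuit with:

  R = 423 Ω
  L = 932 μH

Step 1 — Angular frequency: ω = 2π·f = 2π·100 = 628.3 rad/s.
Step 2 — Component impedances:
  R: Z = R = 423 Ω
  L: Z = jωL = j·628.3·0.000932 = 0 + j0.5856 Ω
Step 3 — Series combination: Z_total = R + L = 423 + j0.5856 Ω = 423∠0.1° Ω.
Step 4 — Power factor: PF = cos(φ) = Re(Z)/|Z| = 423/423 = 1.
Step 5 — Type: Im(Z) = 0.5856 ⇒ lagging (phase φ = 0.1°).

PF = 1 (lagging, φ = 0.1°)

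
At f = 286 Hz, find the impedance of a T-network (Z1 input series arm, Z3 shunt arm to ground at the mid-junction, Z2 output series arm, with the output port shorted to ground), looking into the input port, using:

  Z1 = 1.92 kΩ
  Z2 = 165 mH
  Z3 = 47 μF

Step 1 — Angular frequency: ω = 2π·f = 2π·286 = 1797 rad/s.
Step 2 — Component impedances:
  Z1: Z = R = 1920 Ω
  Z2: Z = jωL = j·1797·0.165 = 0 + j296.5 Ω
  Z3: Z = 1/(jωC) = -j/(ω·C) = 0 - j11.84 Ω
Step 3 — With the output port shorted to ground, the output series arm Z2 runs from the junction to ground; the shunt arm Z3 also runs from the junction to ground. They appear in parallel: Z3 || Z2 = 0 - j12.33 Ω.
Step 4 — Series with input arm Z1: Z_in = Z1 + (Z3 || Z2) = 1920 - j12.33 Ω = 1920∠-0.4° Ω.

Z = 1920 - j12.33 Ω = 1920∠-0.4° Ω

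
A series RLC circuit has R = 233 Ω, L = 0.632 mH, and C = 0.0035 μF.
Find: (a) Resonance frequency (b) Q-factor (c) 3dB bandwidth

Step 1 — Resonance: ω₀ = 1/√(LC) = 1/√(0.000632·3.5e-09) = 6.724e+05 rad/s.
Step 2 — f₀ = ω₀/(2π) = 1.07e+05 Hz.
Step 3 — Series Q: Q = ω₀L/R = 6.724e+05·0.000632/233 = 1.824.
Step 4 — Bandwidth: Δω = ω₀/Q = 3.687e+05 rad/s; BW = Δω/(2π) = 5.868e+04 Hz.

(a) f₀ = 1.07e+05 Hz  (b) Q = 1.824  (c) BW = 5.868e+04 Hz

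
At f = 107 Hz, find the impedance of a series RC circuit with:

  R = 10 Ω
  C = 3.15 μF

Step 1 — Angular frequency: ω = 2π·f = 2π·107 = 672.3 rad/s.
Step 2 — Component impedances:
  R: Z = R = 10 Ω
  C: Z = 1/(jωC) = -j/(ω·C) = 0 - j472.2 Ω
Step 3 — Series combination: Z_total = R + C = 10 - j472.2 Ω = 472.3∠-88.8° Ω.

Z = 10 - j472.2 Ω = 472.3∠-88.8° Ω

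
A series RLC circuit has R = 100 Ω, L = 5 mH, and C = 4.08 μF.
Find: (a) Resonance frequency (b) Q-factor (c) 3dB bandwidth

Step 1 — Resonance: ω₀ = 1/√(LC) = 1/√(0.005·4.08e-06) = 7001 rad/s.
Step 2 — f₀ = ω₀/(2π) = 1114 Hz.
Step 3 — Series Q: Q = ω₀L/R = 7001·0.005/100 = 0.3501.
Step 4 — Bandwidth: Δω = ω₀/Q = 2e+04 rad/s; BW = Δω/(2π) = 3183 Hz.

(a) f₀ = 1114 Hz  (b) Q = 0.3501  (c) BW = 3183 Hz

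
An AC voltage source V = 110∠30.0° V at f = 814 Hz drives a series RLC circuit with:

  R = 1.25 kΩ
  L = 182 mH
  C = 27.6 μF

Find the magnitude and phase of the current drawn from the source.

Step 1 — Angular frequency: ω = 2π·f = 2π·814 = 5115 rad/s.
Step 2 — Component impedances:
  R: Z = R = 1250 Ω
  L: Z = jωL = j·5115·0.182 = 0 + j930.8 Ω
  C: Z = 1/(jωC) = -j/(ω·C) = 0 - j7.084 Ω
Step 3 — Series combination: Z_total = R + L + C = 1250 + j923.8 Ω = 1554∠36.5° Ω.
Step 4 — Source phasor: V = 110∠30.0° V = 95.26 + j55 V.
Step 5 — Ohm's law: I = V / Z_total = (95.26 + j55) / (1250 + j923.8) = 0.07032 - j0.007968 A.
Step 6 — Convert to polar: |I| = 0.07077 A, ∠I = -6.5°.

I = 0.07077∠-6.5° A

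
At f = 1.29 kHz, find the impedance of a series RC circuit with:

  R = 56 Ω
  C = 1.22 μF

Step 1 — Angular frequency: ω = 2π·f = 2π·1290 = 8105 rad/s.
Step 2 — Component impedances:
  R: Z = R = 56 Ω
  C: Z = 1/(jωC) = -j/(ω·C) = 0 - j101.1 Ω
Step 3 — Series combination: Z_total = R + C = 56 - j101.1 Ω = 115.6∠-61.0° Ω.

Z = 56 - j101.1 Ω = 115.6∠-61.0° Ω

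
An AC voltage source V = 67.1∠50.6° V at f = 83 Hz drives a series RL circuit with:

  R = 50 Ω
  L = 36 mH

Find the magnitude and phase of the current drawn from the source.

Step 1 — Angular frequency: ω = 2π·f = 2π·83 = 521.5 rad/s.
Step 2 — Component impedances:
  R: Z = R = 50 Ω
  L: Z = jωL = j·521.5·0.036 = 0 + j18.77 Ω
Step 3 — Series combination: Z_total = R + L = 50 + j18.77 Ω = 53.41∠20.6° Ω.
Step 4 — Source phasor: V = 67.1∠50.6° V = 42.59 + j51.85 V.
Step 5 — Ohm's law: I = V / Z_total = (42.59 + j51.85) / (50 + j18.77) = 1.088 + j0.6286 A.
Step 6 — Convert to polar: |I| = 1.256 A, ∠I = 30.0°.

I = 1.256∠30.0° A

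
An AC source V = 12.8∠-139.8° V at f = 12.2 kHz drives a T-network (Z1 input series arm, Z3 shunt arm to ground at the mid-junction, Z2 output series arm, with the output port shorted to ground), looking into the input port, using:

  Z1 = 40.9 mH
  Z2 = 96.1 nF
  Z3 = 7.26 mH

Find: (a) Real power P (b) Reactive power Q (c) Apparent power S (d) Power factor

Step 1 — Angular frequency: ω = 2π·f = 2π·1.22e+04 = 7.665e+04 rad/s.
Step 2 — Component impedances:
  Z1: Z = jωL = j·7.665e+04·0.0409 = 0 + j3135 Ω
  Z2: Z = 1/(jωC) = -j/(ω·C) = 0 - j135.7 Ω
  Z3: Z = jωL = j·7.665e+04·0.00726 = 0 + j556.5 Ω
Step 3 — With the output port shorted to ground, the output series arm Z2 runs from the junction to ground; the shunt arm Z3 also runs from the junction to ground. They appear in parallel: Z3 || Z2 = 0 - j179.5 Ω.
Step 4 — Series with input arm Z1: Z_in = Z1 + (Z3 || Z2) = 0 + j2956 Ω = 2956∠90.0° Ω.
Step 5 — Source phasor: V = 12.8∠-139.8° V = -9.777 - j8.262 V.
Step 6 — Current: I = V / Z = -0.002795 + j0.003308 A = 0.004331∠130.2° A.
Step 7 — Complex power: S = V·I* = 0 + j0.05543 VA.
Step 8 — Real power: P = Re(S) = 0 W.
Step 9 — Reactive power: Q = Im(S) = 0.05543 VAR.
Step 10 — Apparent power: |S| = 0.05543 VA.
Step 11 — Power factor: PF = P/|S| = 0 (lagging).

(a) P = 0 W  (b) Q = 0.05543 VAR  (c) S = 0.05543 VA  (d) PF = 0 (lagging)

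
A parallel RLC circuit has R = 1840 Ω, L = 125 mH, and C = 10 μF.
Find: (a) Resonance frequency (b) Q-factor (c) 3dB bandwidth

Step 1 — Resonance: ω₀ = 1/√(LC) = 1/√(0.125·1e-05) = 894.4 rad/s.
Step 2 — f₀ = ω₀/(2π) = 142.4 Hz.
Step 3 — Parallel Q: Q = R/(ω₀L) = 1840/(894.4·0.125) = 16.46.
Step 4 — Bandwidth: Δω = ω₀/Q = 54.35 rad/s; BW = Δω/(2π) = 8.65 Hz.

(a) f₀ = 142.4 Hz  (b) Q = 16.46  (c) BW = 8.65 Hz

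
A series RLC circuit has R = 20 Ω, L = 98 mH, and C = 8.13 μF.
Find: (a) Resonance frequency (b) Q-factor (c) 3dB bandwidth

Step 1 — Resonance condition Im(Z)=0 gives ω₀ = 1/√(LC).
Step 2 — ω₀ = 1/√(0.098·8.13e-06) = 1120 rad/s.
Step 3 — f₀ = ω₀/(2π) = 178.3 Hz.
Step 4 — Series Q: Q = ω₀L/R = 1120·0.098/20 = 5.49.
Step 5 — 3dB bandwidth: Δω = ω₀/Q = 204.1 rad/s; BW = Δω/(2π) = 32.48 Hz.

(a) f₀ = 178.3 Hz  (b) Q = 5.49  (c) BW = 32.48 Hz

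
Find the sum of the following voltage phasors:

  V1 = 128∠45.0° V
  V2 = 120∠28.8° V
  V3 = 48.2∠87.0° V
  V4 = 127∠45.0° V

Step 1 — Convert each phasor to rectangular form:
  V1 = 128·(cos(45.0°) + j·sin(45.0°)) = 90.51 + j90.51 V
  V2 = 120·(cos(28.8°) + j·sin(28.8°)) = 105.2 + j57.81 V
  V3 = 48.2·(cos(87.0°) + j·sin(87.0°)) = 2.523 + j48.13 V
  V4 = 127·(cos(45.0°) + j·sin(45.0°)) = 89.8 + j89.8 V
Step 2 — Sum components: V_total = 288 + j286.3 V.
Step 3 — Convert to polar: |V_total| = 406.1 V, ∠V_total = 44.8°.

V_total = 406.1∠44.8° V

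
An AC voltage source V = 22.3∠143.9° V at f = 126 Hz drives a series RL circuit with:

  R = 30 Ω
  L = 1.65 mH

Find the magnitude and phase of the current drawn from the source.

Step 1 — Angular frequency: ω = 2π·f = 2π·126 = 791.7 rad/s.
Step 2 — Component impedances:
  R: Z = R = 30 Ω
  L: Z = jωL = j·791.7·0.00165 = 0 + j1.306 Ω
Step 3 — Series combination: Z_total = R + L = 30 + j1.306 Ω = 30.03∠2.5° Ω.
Step 4 — Source phasor: V = 22.3∠143.9° V = -18.02 + j13.14 V.
Step 5 — Ohm's law: I = V / Z_total = (-18.02 + j13.14) / (30 + j1.306) = -0.5804 + j0.4632 A.
Step 6 — Convert to polar: |I| = 0.7426 A, ∠I = 141.4°.

I = 0.7426∠141.4° A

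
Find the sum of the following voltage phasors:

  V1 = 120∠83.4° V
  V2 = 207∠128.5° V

Step 1 — Convert each phasor to rectangular form:
  V1 = 120·(cos(83.4°) + j·sin(83.4°)) = 13.79 + j119.2 V
  V2 = 207·(cos(128.5°) + j·sin(128.5°)) = -128.9 + j162 V
Step 2 — Sum components: V_total = -115.1 + j281.2 V.
Step 3 — Convert to polar: |V_total| = 303.8 V, ∠V_total = 112.3°.

V_total = 303.8∠112.3° V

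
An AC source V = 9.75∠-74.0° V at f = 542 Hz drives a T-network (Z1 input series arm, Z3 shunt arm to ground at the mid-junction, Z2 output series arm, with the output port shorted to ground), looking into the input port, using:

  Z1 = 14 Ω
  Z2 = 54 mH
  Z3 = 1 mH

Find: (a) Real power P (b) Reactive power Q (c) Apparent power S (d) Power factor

Step 1 — Angular frequency: ω = 2π·f = 2π·542 = 3405 rad/s.
Step 2 — Component impedances:
  Z1: Z = R = 14 Ω
  Z2: Z = jωL = j·3405·0.054 = 0 + j183.9 Ω
  Z3: Z = jωL = j·3405·0.001 = 0 + j3.405 Ω
Step 3 — With the output port shorted to ground, the output series arm Z2 runs from the junction to ground; the shunt arm Z3 also runs from the junction to ground. They appear in parallel: Z3 || Z2 = 0 + j3.344 Ω.
Step 4 — Series with input arm Z1: Z_in = Z1 + (Z3 || Z2) = 14 + j3.344 Ω = 14.39∠13.4° Ω.
Step 5 — Source phasor: V = 9.75∠-74.0° V = 2.687 - j9.372 V.
Step 6 — Current: I = V / Z = 0.03035 - j0.6767 A = 0.6774∠-87.4° A.
Step 7 — Complex power: S = V·I* = 6.424 + j1.534 VA.
Step 8 — Real power: P = Re(S) = 6.424 W.
Step 9 — Reactive power: Q = Im(S) = 1.534 VAR.
Step 10 — Apparent power: |S| = 6.604 VA.
Step 11 — Power factor: PF = P/|S| = 0.9726 (lagging).

(a) P = 6.424 W  (b) Q = 1.534 VAR  (c) S = 6.604 VA  (d) PF = 0.9726 (lagging)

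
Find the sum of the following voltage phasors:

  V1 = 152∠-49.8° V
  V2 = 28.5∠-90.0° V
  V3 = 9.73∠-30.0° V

Step 1 — Convert each phasor to rectangular form:
  V1 = 152·(cos(-49.8°) + j·sin(-49.8°)) = 98.11 - j116.1 V
  V2 = 28.5·(cos(-90.0°) + j·sin(-90.0°)) = 0 - j28.5 V
  V3 = 9.73·(cos(-30.0°) + j·sin(-30.0°)) = 8.426 - j4.865 V
Step 2 — Sum components: V_total = 106.5 - j149.5 V.
Step 3 — Convert to polar: |V_total| = 183.5 V, ∠V_total = -54.5°.

V_total = 183.5∠-54.5° V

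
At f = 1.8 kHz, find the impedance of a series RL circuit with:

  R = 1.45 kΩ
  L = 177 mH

Step 1 — Angular frequency: ω = 2π·f = 2π·1800 = 1.131e+04 rad/s.
Step 2 — Component impedances:
  R: Z = R = 1450 Ω
  L: Z = jωL = j·1.131e+04·0.177 = 0 + j2002 Ω
Step 3 — Series combination: Z_total = R + L = 1450 + j2002 Ω = 2472∠54.1° Ω.

Z = 1450 + j2002 Ω = 2472∠54.1° Ω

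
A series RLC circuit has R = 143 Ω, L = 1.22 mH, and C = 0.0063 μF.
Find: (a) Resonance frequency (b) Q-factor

Step 1 — Resonance condition Im(Z)=0 gives ω₀ = 1/√(LC).
Step 2 — ω₀ = 1/√(0.00122·6.3e-09) = 3.607e+05 rad/s.
Step 3 — f₀ = ω₀/(2π) = 5.741e+04 Hz.
Step 4 — Series Q: Q = ω₀L/R = 3.607e+05·0.00122/143 = 3.077.

(a) f₀ = 5.741e+04 Hz  (b) Q = 3.077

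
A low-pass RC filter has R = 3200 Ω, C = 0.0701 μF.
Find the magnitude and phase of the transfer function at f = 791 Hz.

Step 1 — Angular frequency: ω = 2π·791 = 4970 rad/s.
Step 2 — Transfer function: H(jω) = 1/(1 + jωRC).
Step 3 — Denominator: 1 + jωRC = 1 + j·4970·3200·7.01e-08 = 1 + j1.115.
Step 4 — H = 0.4458 - j0.4971.
Step 5 — Magnitude: |H| = 0.6677 (-3.5 dB); phase: φ = -48.1°.

|H| = 0.6677 (-3.5 dB), φ = -48.1°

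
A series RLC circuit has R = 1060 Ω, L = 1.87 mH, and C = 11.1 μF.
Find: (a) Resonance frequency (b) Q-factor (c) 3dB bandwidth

Step 1 — Resonance: ω₀ = 1/√(LC) = 1/√(0.00187·1.11e-05) = 6941 rad/s.
Step 2 — f₀ = ω₀/(2π) = 1105 Hz.
Step 3 — Series Q: Q = ω₀L/R = 6941·0.00187/1060 = 0.01224.
Step 4 — Bandwidth: Δω = ω₀/Q = 5.668e+05 rad/s; BW = Δω/(2π) = 9.022e+04 Hz.

(a) f₀ = 1105 Hz  (b) Q = 0.01224  (c) BW = 9.022e+04 Hz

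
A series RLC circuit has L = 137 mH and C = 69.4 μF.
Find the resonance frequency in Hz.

Step 1 — Resonance condition Im(Z)=0 gives ω₀ = 1/√(LC).
Step 2 — ω₀ = 1/√(0.137·6.94e-05) = 324.3 rad/s.
Step 3 — f₀ = ω₀/(2π) = 51.62 Hz.

f₀ = 51.62 Hz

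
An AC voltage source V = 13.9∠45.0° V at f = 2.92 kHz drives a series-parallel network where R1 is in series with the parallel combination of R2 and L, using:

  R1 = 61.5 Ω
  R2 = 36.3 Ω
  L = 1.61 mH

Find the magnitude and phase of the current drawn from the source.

Step 1 — Angular frequency: ω = 2π·f = 2π·2920 = 1.835e+04 rad/s.
Step 2 — Component impedances:
  R1: Z = R = 61.5 Ω
  R2: Z = R = 36.3 Ω
  L: Z = jωL = j·1.835e+04·0.00161 = 0 + j29.54 Ω
Step 3 — Parallel branch: R2 || L = 1/(1/R2 + 1/L) = 14.46 + j17.77 Ω.
Step 4 — Series with R1: Z_total = R1 + (R2 || L) = 75.96 + j17.77 Ω = 78.01∠13.2° Ω.
Step 5 — Source phasor: V = 13.9∠45.0° V = 9.829 + j9.829 V.
Step 6 — Ohm's law: I = V / Z_total = (9.829 + j9.829) / (75.96 + j17.77) = 0.1514 + j0.09398 A.
Step 7 — Convert to polar: |I| = 0.1782 A, ∠I = 31.8°.

I = 0.1782∠31.8° A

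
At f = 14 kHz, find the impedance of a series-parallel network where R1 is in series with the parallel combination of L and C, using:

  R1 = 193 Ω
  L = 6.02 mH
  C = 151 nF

Step 1 — Angular frequency: ω = 2π·f = 2π·1.4e+04 = 8.796e+04 rad/s.
Step 2 — Component impedances:
  R1: Z = R = 193 Ω
  L: Z = jωL = j·8.796e+04·0.00602 = 0 + j529.5 Ω
  C: Z = 1/(jωC) = -j/(ω·C) = 0 - j75.29 Ω
Step 3 — Parallel branch: L || C = 1/(1/L + 1/C) = 0 - j87.76 Ω.
Step 4 — Series with R1: Z_total = R1 + (L || C) = 193 - j87.76 Ω = 212∠-24.5° Ω.

Z = 193 - j87.76 Ω = 212∠-24.5° Ω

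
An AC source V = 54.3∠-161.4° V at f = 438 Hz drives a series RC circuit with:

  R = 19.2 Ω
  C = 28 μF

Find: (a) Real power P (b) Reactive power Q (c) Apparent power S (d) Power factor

Step 1 — Angular frequency: ω = 2π·f = 2π·438 = 2752 rad/s.
Step 2 — Component impedances:
  R: Z = R = 19.2 Ω
  C: Z = 1/(jωC) = -j/(ω·C) = 0 - j12.98 Ω
Step 3 — Series combination: Z_total = R + C = 19.2 - j12.98 Ω = 23.17∠-34.1° Ω.
Step 4 — Source phasor: V = 54.3∠-161.4° V = -51.46 - j17.32 V.
Step 5 — Current: I = V / Z = -1.421 - j1.863 A = 2.343∠-127.3° A.
Step 6 — Complex power: S = V·I* = 105.4 - j71.25 VA.
Step 7 — Real power: P = Re(S) = 105.4 W.
Step 8 — Reactive power: Q = Im(S) = -71.25 VAR.
Step 9 — Apparent power: |S| = 127.2 VA.
Step 10 — Power factor: PF = P/|S| = 0.8285 (leading).

(a) P = 105.4 W  (b) Q = -71.25 VAR  (c) S = 127.2 VA  (d) PF = 0.8285 (leading)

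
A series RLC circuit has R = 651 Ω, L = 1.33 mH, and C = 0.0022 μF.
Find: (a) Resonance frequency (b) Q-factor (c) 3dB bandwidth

Step 1 — Resonance: ω₀ = 1/√(LC) = 1/√(0.00133·2.2e-09) = 5.846e+05 rad/s.
Step 2 — f₀ = ω₀/(2π) = 9.304e+04 Hz.
Step 3 — Series Q: Q = ω₀L/R = 5.846e+05·0.00133/651 = 1.194.
Step 4 — Bandwidth: Δω = ω₀/Q = 4.895e+05 rad/s; BW = Δω/(2π) = 7.79e+04 Hz.

(a) f₀ = 9.304e+04 Hz  (b) Q = 1.194  (c) BW = 7.79e+04 Hz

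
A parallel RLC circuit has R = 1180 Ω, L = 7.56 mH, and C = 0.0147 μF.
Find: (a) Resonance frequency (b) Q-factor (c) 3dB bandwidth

Step 1 — Resonance: ω₀ = 1/√(LC) = 1/√(0.00756·1.47e-08) = 9.486e+04 rad/s.
Step 2 — f₀ = ω₀/(2π) = 1.51e+04 Hz.
Step 3 — Parallel Q: Q = R/(ω₀L) = 1180/(9.486e+04·0.00756) = 1.645.
Step 4 — Bandwidth: Δω = ω₀/Q = 5.765e+04 rad/s; BW = Δω/(2π) = 9175 Hz.

(a) f₀ = 1.51e+04 Hz  (b) Q = 1.645  (c) BW = 9175 Hz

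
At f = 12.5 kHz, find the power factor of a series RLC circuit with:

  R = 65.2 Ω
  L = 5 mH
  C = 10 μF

Step 1 — Angular frequency: ω = 2π·f = 2π·1.25e+04 = 7.854e+04 rad/s.
Step 2 — Component impedances:
  R: Z = R = 65.2 Ω
  L: Z = jωL = j·7.854e+04·0.005 = 0 + j392.7 Ω
  C: Z = 1/(jωC) = -j/(ω·C) = 0 - j1.273 Ω
Step 3 — Series combination: Z_total = R + L + C = 65.2 + j391.4 Ω = 396.8∠80.5° Ω.
Step 4 — Power factor: PF = cos(φ) = Re(Z)/|Z| = 65.2/396.8 = 0.1643.
Step 5 — Type: Im(Z) = 391.4 ⇒ lagging (phase φ = 80.5°).

PF = 0.1643 (lagging, φ = 80.5°)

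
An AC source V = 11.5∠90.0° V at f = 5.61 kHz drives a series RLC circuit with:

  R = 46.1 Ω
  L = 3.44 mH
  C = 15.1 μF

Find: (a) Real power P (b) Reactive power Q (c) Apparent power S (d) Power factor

Step 1 — Angular frequency: ω = 2π·f = 2π·5610 = 3.525e+04 rad/s.
Step 2 — Component impedances:
  R: Z = R = 46.1 Ω
  L: Z = jωL = j·3.525e+04·0.00344 = 0 + j121.3 Ω
  C: Z = 1/(jωC) = -j/(ω·C) = 0 - j1.879 Ω
Step 3 — Series combination: Z_total = R + L + C = 46.1 + j119.4 Ω = 128∠68.9° Ω.
Step 4 — Source phasor: V = 11.5∠90.0° V = 0 + j11.5 V.
Step 5 — Current: I = V / Z = 0.08383 + j0.03237 A = 0.08987∠21.1° A.
Step 6 — Complex power: S = V·I* = 0.3723 + j0.9641 VA.
Step 7 — Real power: P = Re(S) = 0.3723 W.
Step 8 — Reactive power: Q = Im(S) = 0.9641 VAR.
Step 9 — Apparent power: |S| = 1.033 VA.
Step 10 — Power factor: PF = P/|S| = 0.3602 (lagging).

(a) P = 0.3723 W  (b) Q = 0.9641 VAR  (c) S = 1.033 VA  (d) PF = 0.3602 (lagging)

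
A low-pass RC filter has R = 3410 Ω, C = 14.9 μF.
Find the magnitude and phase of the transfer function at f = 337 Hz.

Step 1 — Angular frequency: ω = 2π·337 = 2117 rad/s.
Step 2 — Transfer function: H(jω) = 1/(1 + jωRC).
Step 3 — Denominator: 1 + jωRC = 1 + j·2117·3410·1.49e-05 = 1 + j107.6.
Step 4 — H = 8.639e-05 - j0.009294.
Step 5 — Magnitude: |H| = 0.009295 (-40.6 dB); phase: φ = -89.5°.

|H| = 0.009295 (-40.6 dB), φ = -89.5°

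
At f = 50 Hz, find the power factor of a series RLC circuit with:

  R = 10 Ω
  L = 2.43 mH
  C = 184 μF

Step 1 — Angular frequency: ω = 2π·f = 2π·50 = 314.2 rad/s.
Step 2 — Component impedances:
  R: Z = R = 10 Ω
  L: Z = jωL = j·314.2·0.00243 = 0 + j0.7634 Ω
  C: Z = 1/(jωC) = -j/(ω·C) = 0 - j17.3 Ω
Step 3 — Series combination: Z_total = R + L + C = 10 - j16.54 Ω = 19.32∠-58.8° Ω.
Step 4 — Power factor: PF = cos(φ) = Re(Z)/|Z| = 10/19.325 = 0.5175.
Step 5 — Type: Im(Z) = -16.54 ⇒ leading (phase φ = -58.8°).

PF = 0.5175 (leading, φ = -58.8°)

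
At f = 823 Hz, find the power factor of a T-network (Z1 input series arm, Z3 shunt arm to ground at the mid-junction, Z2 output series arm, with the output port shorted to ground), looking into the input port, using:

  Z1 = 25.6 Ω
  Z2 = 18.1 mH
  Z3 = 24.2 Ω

Step 1 — Angular frequency: ω = 2π·f = 2π·823 = 5171 rad/s.
Step 2 — Component impedances:
  Z1: Z = R = 25.6 Ω
  Z2: Z = jωL = j·5171·0.0181 = 0 + j93.6 Ω
  Z3: Z = R = 24.2 Ω
Step 3 — With the output port shorted to ground, the output series arm Z2 runs from the junction to ground; the shunt arm Z3 also runs from the junction to ground. They appear in parallel: Z3 || Z2 = 22.68 + j5.865 Ω.
Step 4 — Series with input arm Z1: Z_in = Z1 + (Z3 || Z2) = 48.28 + j5.865 Ω = 48.64∠6.9° Ω.
Step 5 — Power factor: PF = cos(φ) = Re(Z)/|Z| = 48.284/48.638 = 0.9927.
Step 6 — Type: Im(Z) = 5.865 ⇒ lagging (phase φ = 6.9°).

PF = 0.9927 (lagging, φ = 6.9°)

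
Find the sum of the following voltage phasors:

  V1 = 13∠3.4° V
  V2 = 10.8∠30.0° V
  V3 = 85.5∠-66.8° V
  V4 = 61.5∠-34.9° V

Step 1 — Convert each phasor to rectangular form:
  V1 = 13·(cos(3.4°) + j·sin(3.4°)) = 12.98 + j0.771 V
  V2 = 10.8·(cos(30.0°) + j·sin(30.0°)) = 9.353 + j5.4 V
  V3 = 85.5·(cos(-66.8°) + j·sin(-66.8°)) = 33.68 - j78.59 V
  V4 = 61.5·(cos(-34.9°) + j·sin(-34.9°)) = 50.44 - j35.19 V
Step 2 — Sum components: V_total = 106.5 - j107.6 V.
Step 3 — Convert to polar: |V_total| = 151.4 V, ∠V_total = -45.3°.

V_total = 151.4∠-45.3° V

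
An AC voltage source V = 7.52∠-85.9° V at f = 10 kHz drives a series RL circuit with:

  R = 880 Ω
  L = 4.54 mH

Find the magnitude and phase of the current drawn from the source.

Step 1 — Angular frequency: ω = 2π·f = 2π·1e+04 = 6.283e+04 rad/s.
Step 2 — Component impedances:
  R: Z = R = 880 Ω
  L: Z = jωL = j·6.283e+04·0.00454 = 0 + j285.3 Ω
Step 3 — Series combination: Z_total = R + L = 880 + j285.3 Ω = 925.1∠18.0° Ω.
Step 4 — Source phasor: V = 7.52∠-85.9° V = 0.5377 - j7.501 V.
Step 5 — Ohm's law: I = V / Z_total = (0.5377 - j7.501) / (880 + j285.3) = -0.001947 - j0.007892 A.
Step 6 — Convert to polar: |I| = 0.008129 A, ∠I = -103.9°.

I = 0.008129∠-103.9° A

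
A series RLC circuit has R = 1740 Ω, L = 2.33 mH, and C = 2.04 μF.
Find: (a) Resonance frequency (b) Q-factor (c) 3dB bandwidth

Step 1 — Resonance condition Im(Z)=0 gives ω₀ = 1/√(LC).
Step 2 — ω₀ = 1/√(0.00233·2.04e-06) = 1.45e+04 rad/s.
Step 3 — f₀ = ω₀/(2π) = 2308 Hz.
Step 4 — Series Q: Q = ω₀L/R = 1.45e+04·0.00233/1740 = 0.01942.
Step 5 — 3dB bandwidth: Δω = ω₀/Q = 7.468e+05 rad/s; BW = Δω/(2π) = 1.189e+05 Hz.

(a) f₀ = 2308 Hz  (b) Q = 0.01942  (c) BW = 1.189e+05 Hz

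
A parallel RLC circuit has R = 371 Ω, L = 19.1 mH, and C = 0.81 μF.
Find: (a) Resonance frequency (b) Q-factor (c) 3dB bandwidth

Step 1 — Resonance: ω₀ = 1/√(LC) = 1/√(0.0191·8.1e-07) = 8040 rad/s.
Step 2 — f₀ = ω₀/(2π) = 1280 Hz.
Step 3 — Parallel Q: Q = R/(ω₀L) = 371/(8040·0.0191) = 2.416.
Step 4 — Bandwidth: Δω = ω₀/Q = 3328 rad/s; BW = Δω/(2π) = 529.6 Hz.

(a) f₀ = 1280 Hz  (b) Q = 2.416  (c) BW = 529.6 Hz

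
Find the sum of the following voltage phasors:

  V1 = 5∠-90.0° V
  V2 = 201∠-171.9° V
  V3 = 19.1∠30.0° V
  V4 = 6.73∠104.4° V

Step 1 — Convert each phasor to rectangular form:
  V1 = 5·(cos(-90.0°) + j·sin(-90.0°)) = 0 - j5 V
  V2 = 201·(cos(-171.9°) + j·sin(-171.9°)) = -199 - j28.32 V
  V3 = 19.1·(cos(30.0°) + j·sin(30.0°)) = 16.54 + j9.55 V
  V4 = 6.73·(cos(104.4°) + j·sin(104.4°)) = -1.674 + j6.519 V
Step 2 — Sum components: V_total = -184.1 - j17.25 V.
Step 3 — Convert to polar: |V_total| = 184.9 V, ∠V_total = -174.6°.

V_total = 184.9∠-174.6° V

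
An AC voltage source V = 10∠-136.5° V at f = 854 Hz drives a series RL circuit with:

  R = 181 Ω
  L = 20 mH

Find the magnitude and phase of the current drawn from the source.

Step 1 — Angular frequency: ω = 2π·f = 2π·854 = 5366 rad/s.
Step 2 — Component impedances:
  R: Z = R = 181 Ω
  L: Z = jωL = j·5366·0.02 = 0 + j107.3 Ω
Step 3 — Series combination: Z_total = R + L = 181 + j107.3 Ω = 210.4∠30.7° Ω.
Step 4 — Source phasor: V = 10∠-136.5° V = -7.254 - j6.884 V.
Step 5 — Ohm's law: I = V / Z_total = (-7.254 - j6.884) / (181 + j107.3) = -0.04634 - j0.01056 A.
Step 6 — Convert to polar: |I| = 0.04752 A, ∠I = -167.2°.

I = 0.04752∠-167.2° A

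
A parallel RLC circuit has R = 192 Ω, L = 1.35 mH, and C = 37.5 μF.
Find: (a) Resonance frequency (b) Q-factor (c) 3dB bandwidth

Step 1 — Resonance: ω₀ = 1/√(LC) = 1/√(0.00135·3.75e-05) = 4444 rad/s.
Step 2 — f₀ = ω₀/(2π) = 707.4 Hz.
Step 3 — Parallel Q: Q = R/(ω₀L) = 192/(4444·0.00135) = 32.
Step 4 — Bandwidth: Δω = ω₀/Q = 138.9 rad/s; BW = Δω/(2π) = 22.1 Hz.

(a) f₀ = 707.4 Hz  (b) Q = 32  (c) BW = 22.1 Hz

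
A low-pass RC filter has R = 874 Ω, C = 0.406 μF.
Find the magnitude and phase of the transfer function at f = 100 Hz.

Step 1 — Angular frequency: ω = 2π·100 = 628.3 rad/s.
Step 2 — Transfer function: H(jω) = 1/(1 + jωRC).
Step 3 — Denominator: 1 + jωRC = 1 + j·628.3·874·4.06e-07 = 1 + j0.223.
Step 4 — H = 0.9526 - j0.2124.
Step 5 — Magnitude: |H| = 0.976 (-0.2 dB); phase: φ = -12.6°.

|H| = 0.976 (-0.2 dB), φ = -12.6°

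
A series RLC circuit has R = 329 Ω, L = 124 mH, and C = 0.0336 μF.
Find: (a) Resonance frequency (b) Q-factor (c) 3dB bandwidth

Step 1 — Resonance: ω₀ = 1/√(LC) = 1/√(0.124·3.36e-08) = 1.549e+04 rad/s.
Step 2 — f₀ = ω₀/(2π) = 2466 Hz.
Step 3 — Series Q: Q = ω₀L/R = 1.549e+04·0.124/329 = 5.839.
Step 4 — Bandwidth: Δω = ω₀/Q = 2653 rad/s; BW = Δω/(2π) = 422.3 Hz.

(a) f₀ = 2466 Hz  (b) Q = 5.839  (c) BW = 422.3 Hz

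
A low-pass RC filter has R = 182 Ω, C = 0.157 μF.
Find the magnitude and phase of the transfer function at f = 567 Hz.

Step 1 — Angular frequency: ω = 2π·567 = 3563 rad/s.
Step 2 — Transfer function: H(jω) = 1/(1 + jωRC).
Step 3 — Denominator: 1 + jωRC = 1 + j·3563·182·1.57e-07 = 1 + j0.1018.
Step 4 — H = 0.9897 - j0.1008.
Step 5 — Magnitude: |H| = 0.9949 (-0.0 dB); phase: φ = -5.8°.

|H| = 0.9949 (-0.0 dB), φ = -5.8°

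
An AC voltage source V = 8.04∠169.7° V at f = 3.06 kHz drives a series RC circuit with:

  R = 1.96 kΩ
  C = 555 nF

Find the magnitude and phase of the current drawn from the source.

Step 1 — Angular frequency: ω = 2π·f = 2π·3060 = 1.923e+04 rad/s.
Step 2 — Component impedances:
  R: Z = R = 1960 Ω
  C: Z = 1/(jωC) = -j/(ω·C) = 0 - j93.71 Ω
Step 3 — Series combination: Z_total = R + C = 1960 - j93.71 Ω = 1962∠-2.7° Ω.
Step 4 — Source phasor: V = 8.04∠169.7° V = -7.91 + j1.438 V.
Step 5 — Ohm's law: I = V / Z_total = (-7.91 + j1.438) / (1960 - j93.71) = -0.004062 + j0.0005392 A.
Step 6 — Convert to polar: |I| = 0.004097 A, ∠I = 172.4°.

I = 0.004097∠172.4° A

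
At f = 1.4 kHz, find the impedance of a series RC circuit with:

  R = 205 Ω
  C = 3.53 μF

Step 1 — Angular frequency: ω = 2π·f = 2π·1400 = 8796 rad/s.
Step 2 — Component impedances:
  R: Z = R = 205 Ω
  C: Z = 1/(jωC) = -j/(ω·C) = 0 - j32.2 Ω
Step 3 — Series combination: Z_total = R + C = 205 - j32.2 Ω = 207.5∠-8.9° Ω.

Z = 205 - j32.2 Ω = 207.5∠-8.9° Ω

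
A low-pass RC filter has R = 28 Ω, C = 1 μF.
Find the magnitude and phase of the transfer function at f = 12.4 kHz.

Step 1 — Angular frequency: ω = 2π·1.24e+04 = 7.791e+04 rad/s.
Step 2 — Transfer function: H(jω) = 1/(1 + jωRC).
Step 3 — Denominator: 1 + jωRC = 1 + j·7.791e+04·28·1e-06 = 1 + j2.182.
Step 4 — H = 0.1736 - j0.3788.
Step 5 — Magnitude: |H| = 0.4167 (-7.6 dB); phase: φ = -65.4°.

|H| = 0.4167 (-7.6 dB), φ = -65.4°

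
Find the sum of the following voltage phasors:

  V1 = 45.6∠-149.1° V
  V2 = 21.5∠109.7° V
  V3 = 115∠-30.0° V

Step 1 — Convert each phasor to rectangular form:
  V1 = 45.6·(cos(-149.1°) + j·sin(-149.1°)) = -39.13 - j23.42 V
  V2 = 21.5·(cos(109.7°) + j·sin(109.7°)) = -7.248 + j20.24 V
  V3 = 115·(cos(-30.0°) + j·sin(-30.0°)) = 99.59 - j57.5 V
Step 2 — Sum components: V_total = 53.22 - j60.68 V.
Step 3 — Convert to polar: |V_total| = 80.71 V, ∠V_total = -48.7°.

V_total = 80.71∠-48.7° V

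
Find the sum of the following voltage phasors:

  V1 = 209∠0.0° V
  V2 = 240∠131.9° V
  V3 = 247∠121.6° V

Step 1 — Convert each phasor to rectangular form:
  V1 = 209·(cos(0.0°) + j·sin(0.0°)) = 209 V
  V2 = 240·(cos(131.9°) + j·sin(131.9°)) = -160.3 + j178.6 V
  V3 = 247·(cos(121.6°) + j·sin(121.6°)) = -129.4 + j210.4 V
Step 2 — Sum components: V_total = -80.7 + j389 V.
Step 3 — Convert to polar: |V_total| = 397.3 V, ∠V_total = 101.7°.

V_total = 397.3∠101.7° V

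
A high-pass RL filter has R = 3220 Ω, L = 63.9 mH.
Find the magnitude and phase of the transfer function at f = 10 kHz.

Step 1 — Angular frequency: ω = 2π·1e+04 = 6.283e+04 rad/s.
Step 2 — Transfer function: H(jω) = jωL/(R + jωL).
Step 3 — Numerator jωL = j·4015; denominator R + jωL = 3220 + j4015.
Step 4 — H = 0.6086 + j0.4881.
Step 5 — Magnitude: |H| = 0.7801 (-2.2 dB); phase: φ = 38.7°.

|H| = 0.7801 (-2.2 dB), φ = 38.7°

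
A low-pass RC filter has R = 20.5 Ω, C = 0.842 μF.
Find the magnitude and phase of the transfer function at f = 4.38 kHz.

Step 1 — Angular frequency: ω = 2π·4380 = 2.752e+04 rad/s.
Step 2 — Transfer function: H(jω) = 1/(1 + jωRC).
Step 3 — Denominator: 1 + jωRC = 1 + j·2.752e+04·20.5·8.42e-07 = 1 + j0.475.
Step 4 — H = 0.8159 - j0.3876.
Step 5 — Magnitude: |H| = 0.9033 (-0.9 dB); phase: φ = -25.4°.

|H| = 0.9033 (-0.9 dB), φ = -25.4°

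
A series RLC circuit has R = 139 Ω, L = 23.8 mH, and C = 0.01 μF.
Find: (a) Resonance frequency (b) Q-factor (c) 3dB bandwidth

Step 1 — Resonance: ω₀ = 1/√(LC) = 1/√(0.0238·1e-08) = 6.482e+04 rad/s.
Step 2 — f₀ = ω₀/(2π) = 1.032e+04 Hz.
Step 3 — Series Q: Q = ω₀L/R = 6.482e+04·0.0238/139 = 11.1.
Step 4 — Bandwidth: Δω = ω₀/Q = 5840 rad/s; BW = Δω/(2π) = 929.5 Hz.

(a) f₀ = 1.032e+04 Hz  (b) Q = 11.1  (c) BW = 929.5 Hz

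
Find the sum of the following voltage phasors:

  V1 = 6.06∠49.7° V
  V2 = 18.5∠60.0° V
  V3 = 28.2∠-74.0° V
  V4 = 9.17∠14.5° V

Step 1 — Convert each phasor to rectangular form:
  V1 = 6.06·(cos(49.7°) + j·sin(49.7°)) = 3.92 + j4.622 V
  V2 = 18.5·(cos(60.0°) + j·sin(60.0°)) = 9.25 + j16.02 V
  V3 = 28.2·(cos(-74.0°) + j·sin(-74.0°)) = 7.773 - j27.11 V
  V4 = 9.17·(cos(14.5°) + j·sin(14.5°)) = 8.878 + j2.296 V
Step 2 — Sum components: V_total = 29.82 - j4.168 V.
Step 3 — Convert to polar: |V_total| = 30.11 V, ∠V_total = -8.0°.

V_total = 30.11∠-8.0° V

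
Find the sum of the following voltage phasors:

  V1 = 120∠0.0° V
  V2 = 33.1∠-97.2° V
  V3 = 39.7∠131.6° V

Step 1 — Convert each phasor to rectangular form:
  V1 = 120·(cos(0.0°) + j·sin(0.0°)) = 120 V
  V2 = 33.1·(cos(-97.2°) + j·sin(-97.2°)) = -4.149 - j32.84 V
  V3 = 39.7·(cos(131.6°) + j·sin(131.6°)) = -26.36 + j29.69 V
Step 2 — Sum components: V_total = 89.49 - j3.151 V.
Step 3 — Convert to polar: |V_total| = 89.55 V, ∠V_total = -2.0°.

V_total = 89.55∠-2.0° V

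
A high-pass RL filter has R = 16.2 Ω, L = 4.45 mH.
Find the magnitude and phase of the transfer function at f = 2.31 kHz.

Step 1 — Angular frequency: ω = 2π·2310 = 1.451e+04 rad/s.
Step 2 — Transfer function: H(jω) = jωL/(R + jωL).
Step 3 — Numerator jωL = j·64.59; denominator R + jωL = 16.2 + j64.59.
Step 4 — H = 0.9408 + j0.236.
Step 5 — Magnitude: |H| = 0.97 (-0.3 dB); phase: φ = 14.1°.

|H| = 0.97 (-0.3 dB), φ = 14.1°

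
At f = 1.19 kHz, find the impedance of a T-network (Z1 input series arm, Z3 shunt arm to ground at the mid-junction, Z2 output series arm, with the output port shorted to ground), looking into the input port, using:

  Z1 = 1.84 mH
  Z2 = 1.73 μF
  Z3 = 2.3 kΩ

Step 1 — Angular frequency: ω = 2π·f = 2π·1190 = 7477 rad/s.
Step 2 — Component impedances:
  Z1: Z = jωL = j·7477·0.00184 = 0 + j13.76 Ω
  Z2: Z = 1/(jωC) = -j/(ω·C) = 0 - j77.31 Ω
  Z3: Z = R = 2300 Ω
Step 3 — With the output port shorted to ground, the output series arm Z2 runs from the junction to ground; the shunt arm Z3 also runs from the junction to ground. They appear in parallel: Z3 || Z2 = 2.596 - j77.22 Ω.
Step 4 — Series with input arm Z1: Z_in = Z1 + (Z3 || Z2) = 2.596 - j63.46 Ω = 63.52∠-87.7° Ω.

Z = 2.596 - j63.46 Ω = 63.52∠-87.7° Ω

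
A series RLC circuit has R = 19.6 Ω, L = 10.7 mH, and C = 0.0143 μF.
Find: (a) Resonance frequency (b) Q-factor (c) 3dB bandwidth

Step 1 — Resonance: ω₀ = 1/√(LC) = 1/√(0.0107·1.43e-08) = 8.084e+04 rad/s.
Step 2 — f₀ = ω₀/(2π) = 1.287e+04 Hz.
Step 3 — Series Q: Q = ω₀L/R = 8.084e+04·0.0107/19.6 = 44.13.
Step 4 — Bandwidth: Δω = ω₀/Q = 1832 rad/s; BW = Δω/(2π) = 291.5 Hz.

(a) f₀ = 1.287e+04 Hz  (b) Q = 44.13  (c) BW = 291.5 Hz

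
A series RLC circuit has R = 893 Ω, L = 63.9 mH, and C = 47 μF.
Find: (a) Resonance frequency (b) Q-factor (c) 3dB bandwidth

Step 1 — Resonance: ω₀ = 1/√(LC) = 1/√(0.0639·4.7e-05) = 577 rad/s.
Step 2 — f₀ = ω₀/(2π) = 91.84 Hz.
Step 3 — Series Q: Q = ω₀L/R = 577·0.0639/893 = 0.04129.
Step 4 — Bandwidth: Δω = ω₀/Q = 1.397e+04 rad/s; BW = Δω/(2π) = 2224 Hz.

(a) f₀ = 91.84 Hz  (b) Q = 0.04129  (c) BW = 2224 Hz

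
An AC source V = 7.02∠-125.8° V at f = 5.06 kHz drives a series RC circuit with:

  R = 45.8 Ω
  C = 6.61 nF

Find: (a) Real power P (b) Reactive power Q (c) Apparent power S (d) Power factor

Step 1 — Angular frequency: ω = 2π·f = 2π·5060 = 3.179e+04 rad/s.
Step 2 — Component impedances:
  R: Z = R = 45.8 Ω
  C: Z = 1/(jωC) = -j/(ω·C) = 0 - j4758 Ω
Step 3 — Series combination: Z_total = R + C = 45.8 - j4758 Ω = 4759∠-89.4° Ω.
Step 4 — Source phasor: V = 7.02∠-125.8° V = -4.106 - j5.694 V.
Step 5 — Current: I = V / Z = 0.001188 - j0.0008744 A = 0.001475∠-36.4° A.
Step 6 — Complex power: S = V·I* = 9.967e-05 - j0.01036 VA.
Step 7 — Real power: P = Re(S) = 9.967e-05 W.
Step 8 — Reactive power: Q = Im(S) = -0.01036 VAR.
Step 9 — Apparent power: |S| = 0.01036 VA.
Step 10 — Power factor: PF = P/|S| = 0.009624 (leading).

(a) P = 9.967e-05 W  (b) Q = -0.01036 VAR  (c) S = 0.01036 VA  (d) PF = 0.009624 (leading)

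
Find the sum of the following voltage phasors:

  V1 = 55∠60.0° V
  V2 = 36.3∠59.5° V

Step 1 — Convert each phasor to rectangular form:
  V1 = 55·(cos(60.0°) + j·sin(60.0°)) = 27.5 + j47.63 V
  V2 = 36.3·(cos(59.5°) + j·sin(59.5°)) = 18.42 + j31.28 V
Step 2 — Sum components: V_total = 45.92 + j78.91 V.
Step 3 — Convert to polar: |V_total| = 91.3 V, ∠V_total = 59.8°.

V_total = 91.3∠59.8° V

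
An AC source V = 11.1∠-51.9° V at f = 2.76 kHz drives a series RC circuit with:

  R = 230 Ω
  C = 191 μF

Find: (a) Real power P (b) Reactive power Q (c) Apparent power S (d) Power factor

Step 1 — Angular frequency: ω = 2π·f = 2π·2760 = 1.734e+04 rad/s.
Step 2 — Component impedances:
  R: Z = R = 230 Ω
  C: Z = 1/(jωC) = -j/(ω·C) = 0 - j0.3019 Ω
Step 3 — Series combination: Z_total = R + C = 230 - j0.3019 Ω = 230∠-0.1° Ω.
Step 4 — Source phasor: V = 11.1∠-51.9° V = 6.849 - j8.735 V.
Step 5 — Current: I = V / Z = 0.02983 - j0.03794 A = 0.04826∠-51.8° A.
Step 6 — Complex power: S = V·I* = 0.5357 - j0.0007032 VA.
Step 7 — Real power: P = Re(S) = 0.5357 W.
Step 8 — Reactive power: Q = Im(S) = -0.0007032 VAR.
Step 9 — Apparent power: |S| = 0.5357 VA.
Step 10 — Power factor: PF = P/|S| = 1 (leading).

(a) P = 0.5357 W  (b) Q = -0.0007032 VAR  (c) S = 0.5357 VA  (d) PF = 1 (leading)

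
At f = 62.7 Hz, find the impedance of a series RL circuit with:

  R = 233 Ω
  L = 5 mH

Step 1 — Angular frequency: ω = 2π·f = 2π·62.7 = 394 rad/s.
Step 2 — Component impedances:
  R: Z = R = 233 Ω
  L: Z = jωL = j·394·0.005 = 0 + j1.97 Ω
Step 3 — Series combination: Z_total = R + L = 233 + j1.97 Ω = 233∠0.5° Ω.

Z = 233 + j1.97 Ω = 233∠0.5° Ω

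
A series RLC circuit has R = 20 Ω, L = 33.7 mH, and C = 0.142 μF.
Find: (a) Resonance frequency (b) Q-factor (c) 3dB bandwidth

Step 1 — Resonance: ω₀ = 1/√(LC) = 1/√(0.0337·1.42e-07) = 1.446e+04 rad/s.
Step 2 — f₀ = ω₀/(2π) = 2301 Hz.
Step 3 — Series Q: Q = ω₀L/R = 1.446e+04·0.0337/20 = 24.36.
Step 4 — Bandwidth: Δω = ω₀/Q = 593.5 rad/s; BW = Δω/(2π) = 94.45 Hz.

(a) f₀ = 2301 Hz  (b) Q = 24.36  (c) BW = 94.45 Hz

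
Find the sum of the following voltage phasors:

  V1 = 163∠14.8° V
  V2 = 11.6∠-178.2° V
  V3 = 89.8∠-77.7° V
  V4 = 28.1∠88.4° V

Step 1 — Convert each phasor to rectangular form:
  V1 = 163·(cos(14.8°) + j·sin(14.8°)) = 157.6 + j41.64 V
  V2 = 11.6·(cos(-178.2°) + j·sin(-178.2°)) = -11.59 - j0.3644 V
  V3 = 89.8·(cos(-77.7°) + j·sin(-77.7°)) = 19.13 - j87.74 V
  V4 = 28.1·(cos(88.4°) + j·sin(88.4°)) = 0.7846 + j28.09 V
Step 2 — Sum components: V_total = 165.9 - j18.38 V.
Step 3 — Convert to polar: |V_total| = 166.9 V, ∠V_total = -6.3°.

V_total = 166.9∠-6.3° V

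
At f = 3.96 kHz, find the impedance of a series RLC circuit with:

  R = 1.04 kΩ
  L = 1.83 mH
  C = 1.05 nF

Step 1 — Angular frequency: ω = 2π·f = 2π·3960 = 2.488e+04 rad/s.
Step 2 — Component impedances:
  R: Z = R = 1040 Ω
  L: Z = jωL = j·2.488e+04·0.00183 = 0 + j45.53 Ω
  C: Z = 1/(jωC) = -j/(ω·C) = 0 - j3.828e+04 Ω
Step 3 — Series combination: Z_total = R + L + C = 1040 - j3.823e+04 Ω = 3.825e+04∠-88.4° Ω.

Z = 1040 - j3.823e+04 Ω = 3.825e+04∠-88.4° Ω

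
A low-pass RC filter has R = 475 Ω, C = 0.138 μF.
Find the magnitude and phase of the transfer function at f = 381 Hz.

Step 1 — Angular frequency: ω = 2π·381 = 2394 rad/s.
Step 2 — Transfer function: H(jω) = 1/(1 + jωRC).
Step 3 — Denominator: 1 + jωRC = 1 + j·2394·475·1.38e-07 = 1 + j0.1569.
Step 4 — H = 0.976 - j0.1531.
Step 5 — Magnitude: |H| = 0.9879 (-0.1 dB); phase: φ = -8.9°.

|H| = 0.9879 (-0.1 dB), φ = -8.9°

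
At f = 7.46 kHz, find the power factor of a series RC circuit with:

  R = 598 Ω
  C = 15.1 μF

Step 1 — Angular frequency: ω = 2π·f = 2π·7460 = 4.687e+04 rad/s.
Step 2 — Component impedances:
  R: Z = R = 598 Ω
  C: Z = 1/(jωC) = -j/(ω·C) = 0 - j1.413 Ω
Step 3 — Series combination: Z_total = R + C = 598 - j1.413 Ω = 598∠-0.1° Ω.
Step 4 — Power factor: PF = cos(φ) = Re(Z)/|Z| = 598/598 = 1.
Step 5 — Type: Im(Z) = -1.413 ⇒ leading (phase φ = -0.1°).

PF = 1 (leading, φ = -0.1°)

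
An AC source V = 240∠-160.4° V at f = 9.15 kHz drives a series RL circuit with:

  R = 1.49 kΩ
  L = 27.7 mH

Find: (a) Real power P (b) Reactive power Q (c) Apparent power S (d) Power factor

Step 1 — Angular frequency: ω = 2π·f = 2π·9150 = 5.749e+04 rad/s.
Step 2 — Component impedances:
  R: Z = R = 1490 Ω
  L: Z = jωL = j·5.749e+04·0.0277 = 0 + j1593 Ω
Step 3 — Series combination: Z_total = R + L = 1490 + j1593 Ω = 2181∠46.9° Ω.
Step 4 — Source phasor: V = 240∠-160.4° V = -226.1 - j80.51 V.
Step 5 — Current: I = V / Z = -0.09779 + j0.05048 A = 0.11∠152.7° A.
Step 6 — Complex power: S = V·I* = 18.04 + j19.29 VA.
Step 7 — Real power: P = Re(S) = 18.04 W.
Step 8 — Reactive power: Q = Im(S) = 19.29 VAR.
Step 9 — Apparent power: |S| = 26.41 VA.
Step 10 — Power factor: PF = P/|S| = 0.6832 (lagging).

(a) P = 18.04 W  (b) Q = 19.29 VAR  (c) S = 26.41 VA  (d) PF = 0.6832 (lagging)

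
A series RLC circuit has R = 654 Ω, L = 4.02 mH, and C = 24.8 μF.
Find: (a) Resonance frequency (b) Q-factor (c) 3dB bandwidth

Step 1 — Resonance condition Im(Z)=0 gives ω₀ = 1/√(LC).
Step 2 — ω₀ = 1/√(0.00402·2.48e-05) = 3167 rad/s.
Step 3 — f₀ = ω₀/(2π) = 504.1 Hz.
Step 4 — Series Q: Q = ω₀L/R = 3167·0.00402/654 = 0.01947.
Step 5 — 3dB bandwidth: Δω = ω₀/Q = 1.627e+05 rad/s; BW = Δω/(2π) = 2.589e+04 Hz.

(a) f₀ = 504.1 Hz  (b) Q = 0.01947  (c) BW = 2.589e+04 Hz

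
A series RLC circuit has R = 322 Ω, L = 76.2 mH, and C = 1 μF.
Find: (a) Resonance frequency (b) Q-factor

Step 1 — Resonance condition Im(Z)=0 gives ω₀ = 1/√(LC).
Step 2 — ω₀ = 1/√(0.0762·1e-06) = 3623 rad/s.
Step 3 — f₀ = ω₀/(2π) = 576.6 Hz.
Step 4 — Series Q: Q = ω₀L/R = 3623·0.0762/322 = 0.8573.

(a) f₀ = 576.6 Hz  (b) Q = 0.8573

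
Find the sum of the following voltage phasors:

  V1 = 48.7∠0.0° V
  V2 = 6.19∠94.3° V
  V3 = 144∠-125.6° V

Step 1 — Convert each phasor to rectangular form:
  V1 = 48.7·(cos(0.0°) + j·sin(0.0°)) = 48.7 V
  V2 = 6.19·(cos(94.3°) + j·sin(94.3°)) = -0.4641 + j6.173 V
  V3 = 144·(cos(-125.6°) + j·sin(-125.6°)) = -83.83 - j117.1 V
Step 2 — Sum components: V_total = -35.59 - j110.9 V.
Step 3 — Convert to polar: |V_total| = 116.5 V, ∠V_total = -107.8°.

V_total = 116.5∠-107.8° V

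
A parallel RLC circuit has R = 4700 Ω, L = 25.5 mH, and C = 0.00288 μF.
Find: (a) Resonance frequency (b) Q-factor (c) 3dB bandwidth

Step 1 — Resonance: ω₀ = 1/√(LC) = 1/√(0.0255·2.88e-09) = 1.167e+05 rad/s.
Step 2 — f₀ = ω₀/(2π) = 1.857e+04 Hz.
Step 3 — Parallel Q: Q = R/(ω₀L) = 4700/(1.167e+05·0.0255) = 1.58.
Step 4 — Bandwidth: Δω = ω₀/Q = 7.388e+04 rad/s; BW = Δω/(2π) = 1.176e+04 Hz.

(a) f₀ = 1.857e+04 Hz  (b) Q = 1.58  (c) BW = 1.176e+04 Hz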